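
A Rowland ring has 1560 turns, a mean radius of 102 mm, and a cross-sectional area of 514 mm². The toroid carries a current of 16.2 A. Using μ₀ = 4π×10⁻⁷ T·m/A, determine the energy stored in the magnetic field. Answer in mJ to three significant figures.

L = μ₀N²A/(2πR) = (4π×10⁻⁷)(1560)²(5.140×10^-4)/(2π×0.102) = 2.453×10^-3 H.
U = ½LI² = ½(2.453×10^-3)(16.2)² = 0.3218 J.

U ≈ 322 mJ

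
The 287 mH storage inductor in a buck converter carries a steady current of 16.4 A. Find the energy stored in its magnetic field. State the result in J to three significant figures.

U ≈ 38.6 J

Stored magnetic energy: U = ½LI².
U = ½(0.287 H)(16.4 A)² = 38.6 J.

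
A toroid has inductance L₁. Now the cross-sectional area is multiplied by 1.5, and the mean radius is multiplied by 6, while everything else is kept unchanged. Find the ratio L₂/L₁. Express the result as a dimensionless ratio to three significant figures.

For a toroid, L ∝ μᵣN²A/R.
L₂/L₁ = (1.5) × (6)^-1 = 0.250.

L₂/L₁ = 0.250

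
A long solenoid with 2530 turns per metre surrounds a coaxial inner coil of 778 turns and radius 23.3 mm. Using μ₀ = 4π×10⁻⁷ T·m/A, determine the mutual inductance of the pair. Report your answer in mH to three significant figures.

The outer solenoid produces a uniform field B₁ = μ₀n₁I₁ across the inner coil,
so the flux linkage is N₂Φ = N₂B₁A₂ = μ₀n₁N₂A₂·I₁, giving M = μ₀n₁N₂A₂.
A₂ = πr² = π(2.330×10^-2 m)² = 1.706×10^-3 m².
M = (4π×10⁻⁷)(2530)(778)(1.706×10^-3) = 4.219×10^-3 H.

M ≈ 4.22 mH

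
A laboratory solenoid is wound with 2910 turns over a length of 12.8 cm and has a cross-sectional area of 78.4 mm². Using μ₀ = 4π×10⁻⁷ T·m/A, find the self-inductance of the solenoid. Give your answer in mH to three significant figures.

A = 78.4 mm² = 7.840×10^-5 m².
For a long solenoid, L = μ₀N²A/ℓ.
L = (4π×10⁻⁷)(2910)²(7.840×10^-5)/(0.128 m) = 6.518×10^-3 H.

L ≈ 6.52 mH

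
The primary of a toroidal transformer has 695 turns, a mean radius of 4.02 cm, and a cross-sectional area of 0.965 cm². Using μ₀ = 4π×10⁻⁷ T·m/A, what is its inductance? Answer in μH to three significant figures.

L ≈ 232 μH

For a thin toroid, L = μ₀N²A/(2πR).
L = (4π×10⁻⁷)(695)²(9.650×10^-5) / (2π×4.020×10^-2 m) = 2.319×10^-4 H.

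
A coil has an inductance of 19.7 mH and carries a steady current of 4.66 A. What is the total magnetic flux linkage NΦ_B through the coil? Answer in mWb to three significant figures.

From L = NΦ_B/I, the flux linkage is NΦ_B = LI.
NΦ_B = (1.970×10^-2 H)(4.66 A) = 9.180×10^-2 Wb.

NΦ_B ≈ 91.8 mWb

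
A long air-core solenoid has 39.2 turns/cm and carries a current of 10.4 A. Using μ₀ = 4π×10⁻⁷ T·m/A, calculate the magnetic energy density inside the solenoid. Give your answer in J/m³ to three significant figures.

u ≈ 1040 J/m³

B = μ₀nI = (4π×10⁻⁷)(3.920×10^3)(10.4) = 5.123×10^-2 T.
u = B²/(2μ₀) = (5.123×10^-2)²/(2×4π×10⁻⁷) = 1.044×10^3 J/m³.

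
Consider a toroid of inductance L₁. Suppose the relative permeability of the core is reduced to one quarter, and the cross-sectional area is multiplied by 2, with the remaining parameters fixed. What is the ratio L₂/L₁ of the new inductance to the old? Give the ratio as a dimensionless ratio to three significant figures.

For a toroid, L ∝ μᵣN²A/R.
L₂/L₁ = (0.25) × (2) = 0.500.

L₂/L₁ = 0.500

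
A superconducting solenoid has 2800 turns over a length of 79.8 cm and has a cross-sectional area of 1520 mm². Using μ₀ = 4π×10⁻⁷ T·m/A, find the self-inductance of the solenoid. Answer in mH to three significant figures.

A = 1520 mm² = 1.520×10^-3 m².
For a long solenoid, L = μ₀N²A/ℓ.
L = (4π×10⁻⁷)(2800)²(1.520×10^-3)/(0.798 m) = 1.877×10^-2 H.

L ≈ 18.8 mH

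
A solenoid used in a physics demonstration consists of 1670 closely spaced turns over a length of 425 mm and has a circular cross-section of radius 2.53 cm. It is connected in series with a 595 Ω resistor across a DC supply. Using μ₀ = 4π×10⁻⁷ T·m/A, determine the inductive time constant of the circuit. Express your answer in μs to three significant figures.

τ ≈ 27.9 μs

A = πr² = π(2.530×10^-2 m)² = 2.011×10^-3 m².
L = μ₀N²A/ℓ = (4π×10⁻⁷)(1670)²(2.011×10^-3)/(0.425) = 1.658×10^-2 H.
τ = L/R = (1.658×10^-2)/(595) = 2.787×10^-5 s.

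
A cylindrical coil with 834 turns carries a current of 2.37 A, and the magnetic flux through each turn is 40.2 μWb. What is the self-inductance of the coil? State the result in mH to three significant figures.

L ≈ 14.1 mH

Self-inductance is defined by L = NΦ_B/I (flux linkage over current).
L = (834)(4.020×10^-5 Wb)/(2.37 A) = 1.4146×10^-2 H.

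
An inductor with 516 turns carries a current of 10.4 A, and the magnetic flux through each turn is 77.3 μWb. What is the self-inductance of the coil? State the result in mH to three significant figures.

Self-inductance is defined by L = NΦ_B/I (flux linkage over current).
L = (516)(7.730×10^-5 Wb)/(10.4 A) = 3.835×10^-3 H.

L ≈ 3.84 mH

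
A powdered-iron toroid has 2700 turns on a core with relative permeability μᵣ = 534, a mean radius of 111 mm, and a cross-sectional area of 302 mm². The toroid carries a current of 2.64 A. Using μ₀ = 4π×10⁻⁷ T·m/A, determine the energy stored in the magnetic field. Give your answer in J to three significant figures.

U ≈ 7.38 J

L = μ₀μᵣN²A/(2πR) = (4π×10⁻⁷)(534)(2700)²(3.020×10^-4)/(2π×0.111) = 2.118 H.
U = ½LI² = ½(2.118)(2.64)² = 7.382 J.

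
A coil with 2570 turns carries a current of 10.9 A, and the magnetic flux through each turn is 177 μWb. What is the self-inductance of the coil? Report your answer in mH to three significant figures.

Self-inductance is defined by L = NΦ_B/I (flux linkage over current).
L = (2570)(1.770×10^-4 Wb)/(10.9 A) = 4.173×10^-2 H.

L ≈ 41.7 mH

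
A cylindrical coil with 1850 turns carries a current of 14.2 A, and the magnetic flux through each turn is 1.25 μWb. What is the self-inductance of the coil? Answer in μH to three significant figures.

L ≈ 163 μH

Self-inductance is defined by L = NΦ_B/I (flux linkage over current).
L = (1850)(1.250×10^-6 Wb)/(14.2 A) = 1.629×10^-4 H.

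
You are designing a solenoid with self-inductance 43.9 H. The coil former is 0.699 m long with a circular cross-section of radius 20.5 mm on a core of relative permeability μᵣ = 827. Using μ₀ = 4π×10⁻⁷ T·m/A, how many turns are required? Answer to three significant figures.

N ≈ 4730 turns

A = πr² = π(2.050×10^-2 m)² = 1.320×10^-3 m².
From L = μ₀μᵣN²A/ℓ, N = √(Lℓ / (μ₀μᵣA)).
N = √[(43.9)(0.699) / ((4π×10⁻⁷)(827)×1.320×10^-3)] = √(2.236×10^7) ≈ 4729.2.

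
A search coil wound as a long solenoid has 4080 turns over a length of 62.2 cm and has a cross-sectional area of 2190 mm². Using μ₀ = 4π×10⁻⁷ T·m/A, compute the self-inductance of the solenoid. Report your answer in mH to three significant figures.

L ≈ 73.7 mH

A = 2190 mm² = 2.190×10^-3 m².
For a long solenoid, L = μ₀N²A/ℓ.
L = (4π×10⁻⁷)(4080)²(2.190×10^-3)/(0.622 m) = 7.365×10^-2 H.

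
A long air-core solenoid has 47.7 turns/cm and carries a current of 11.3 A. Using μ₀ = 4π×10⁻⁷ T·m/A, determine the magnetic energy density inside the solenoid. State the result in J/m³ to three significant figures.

u ≈ 1830 J/m³

B = μ₀nI = (4π×10⁻⁷)(4.770×10^3)(11.3) = 6.773×10^-2 T.
u = B²/(2μ₀) = (6.773×10^-2)²/(2×4π×10⁻⁷) = 1.825×10^3 J/m³.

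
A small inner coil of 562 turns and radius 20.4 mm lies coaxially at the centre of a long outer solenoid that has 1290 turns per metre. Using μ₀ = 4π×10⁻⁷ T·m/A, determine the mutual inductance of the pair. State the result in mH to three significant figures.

M ≈ 1.19 mH

The outer solenoid produces a uniform field B₁ = μ₀n₁I₁ across the inner coil,
so the flux linkage is N₂Φ = N₂B₁A₂ = μ₀n₁N₂A₂·I₁, giving M = μ₀n₁N₂A₂.
A₂ = πr² = π(2.040×10^-2 m)² = 1.307×10^-3 m².
M = (4π×10⁻⁷)(1290)(562)(1.307×10^-3) = 1.191×10^-3 H.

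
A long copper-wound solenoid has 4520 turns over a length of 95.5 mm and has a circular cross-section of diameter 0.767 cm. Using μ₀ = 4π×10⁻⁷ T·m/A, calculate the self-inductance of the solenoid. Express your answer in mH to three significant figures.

L ≈ 12.4 mH

A = π(d/2)² = π(3.835×10^-3 m)² = 4.620×10^-5 m².
For a long solenoid, L = μ₀N²A/ℓ.
L = (4π×10⁻⁷)(4520)²(4.620×10^-5)/(9.550×10^-2 m) = 1.242×10^-2 H.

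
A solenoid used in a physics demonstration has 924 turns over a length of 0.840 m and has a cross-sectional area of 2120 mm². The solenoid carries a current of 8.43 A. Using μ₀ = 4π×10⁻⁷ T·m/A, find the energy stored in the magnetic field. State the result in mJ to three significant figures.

U ≈ 96.2 mJ

A = 2120 mm² = 2.120×10^-3 m².
L = μ₀N²A/ℓ = (4π×10⁻⁷)(924)²(2.120×10^-3)/(0.84) = 2.708×10^-3 H.
U = ½LI² = ½(2.708×10^-3)(8.43)² = 9.621×10^-2 J.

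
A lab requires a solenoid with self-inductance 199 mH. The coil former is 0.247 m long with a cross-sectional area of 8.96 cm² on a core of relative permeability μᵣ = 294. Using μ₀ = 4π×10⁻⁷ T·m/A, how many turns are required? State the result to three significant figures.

N ≈ 385 turns

A = 8.96 cm² = 8.960×10^-4 m².
From L = μ₀μᵣN²A/ℓ, N = √(Lℓ / (μ₀μᵣA)).
N = √[(0.199)(0.247) / ((4π×10⁻⁷)(294)×8.960×10^-4)] = √(1.4849×10^5) ≈ 385.3.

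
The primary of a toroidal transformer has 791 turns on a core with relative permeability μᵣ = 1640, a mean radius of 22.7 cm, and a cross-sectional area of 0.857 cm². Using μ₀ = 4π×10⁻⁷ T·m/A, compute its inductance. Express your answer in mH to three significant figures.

For a thin toroid, L = μ₀μᵣN²A/(2πR).
L = (4π×10⁻⁷)(1640)(791)²(8.570×10^-5) / (2π×0.227 m) = 7.748×10^-2 H.

L ≈ 77.5 mH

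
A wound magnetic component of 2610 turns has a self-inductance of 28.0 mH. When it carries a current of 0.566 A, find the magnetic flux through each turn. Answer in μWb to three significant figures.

From L = NΦ_B/I, the flux per turn is Φ_B = LI/N.
Φ_B = (2.800×10^-2 H)(0.566 A)/2610 = 6.072×10^-6 Wb.

Φ_B ≈ 6.07 μWb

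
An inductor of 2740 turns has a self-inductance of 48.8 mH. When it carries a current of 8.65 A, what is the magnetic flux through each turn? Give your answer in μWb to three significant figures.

From L = NΦ_B/I, the flux per turn is Φ_B = LI/N.
Φ_B = (4.880×10^-2 H)(8.65 A)/2740 = 1.541×10^-4 Wb.

Φ_B ≈ 154 μWb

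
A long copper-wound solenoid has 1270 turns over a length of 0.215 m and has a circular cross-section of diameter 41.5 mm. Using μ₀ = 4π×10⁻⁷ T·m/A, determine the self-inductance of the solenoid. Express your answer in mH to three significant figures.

L ≈ 12.8 mH

A = π(d/2)² = π(2.075×10^-2 m)² = 1.353×10^-3 m².
For a long solenoid, L = μ₀N²A/ℓ.
L = (4π×10⁻⁷)(1270)²(1.353×10^-3)/(0.215 m) = 1.275×10^-2 H.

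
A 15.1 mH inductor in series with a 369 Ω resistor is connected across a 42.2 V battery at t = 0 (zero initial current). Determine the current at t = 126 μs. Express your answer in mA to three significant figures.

I ≈ 109 mA

τ = L/R = 1.510×10^-2/369 = 4.092×10^-5 s; final current I_∞ = ε/R = 42.2/369 = 0.1144 A.
I(t) = I_∞(1 − e^(−t/τ)) with t/τ = 3.079.
I = (0.1144)(1 − e^(−3.079)) = 0.1091 A.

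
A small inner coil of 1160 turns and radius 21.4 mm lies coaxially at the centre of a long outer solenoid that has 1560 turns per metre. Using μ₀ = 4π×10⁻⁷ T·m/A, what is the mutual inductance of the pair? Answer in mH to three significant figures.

M ≈ 3.27 mH

The outer solenoid produces a uniform field B₁ = μ₀n₁I₁ across the inner coil,
so the flux linkage is N₂Φ = N₂B₁A₂ = μ₀n₁N₂A₂·I₁, giving M = μ₀n₁N₂A₂.
A₂ = πr² = π(2.140×10^-2 m)² = 1.439×10^-3 m².
M = (4π×10⁻⁷)(1560)(1160)(1.439×10^-3) = 3.272×10^-3 H.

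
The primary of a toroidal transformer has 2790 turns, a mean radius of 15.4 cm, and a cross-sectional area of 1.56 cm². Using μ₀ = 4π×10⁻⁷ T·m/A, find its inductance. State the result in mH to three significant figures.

L ≈ 1.58 mH

For a thin toroid, L = μ₀N²A/(2πR).
L = (4π×10⁻⁷)(2790)²(1.560×10^-4) / (2π×0.154 m) = 1.577×10^-3 H.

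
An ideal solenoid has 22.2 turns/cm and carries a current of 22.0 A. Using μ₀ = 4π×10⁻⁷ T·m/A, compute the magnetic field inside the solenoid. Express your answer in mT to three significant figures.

B ≈ 61.4 mT

Inside a long solenoid, B = μ₀nI.
B = (4π×10⁻⁷)(2.220×10^3 m⁻¹)(22.0 A) = 6.137×10^-2 T.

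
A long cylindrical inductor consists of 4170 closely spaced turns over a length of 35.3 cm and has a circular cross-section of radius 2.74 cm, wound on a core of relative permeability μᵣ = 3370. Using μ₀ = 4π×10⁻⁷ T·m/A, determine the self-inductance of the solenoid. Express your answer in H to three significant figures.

L ≈ 492 H

A = πr² = π(2.740×10^-2 m)² = 2.359×10^-3 m².
For a long solenoid, L = μ₀μᵣN²A/ℓ.
L = (4π×10⁻⁷)(3370)(4170)²(2.359×10^-3)/(0.353 m) = 492 H.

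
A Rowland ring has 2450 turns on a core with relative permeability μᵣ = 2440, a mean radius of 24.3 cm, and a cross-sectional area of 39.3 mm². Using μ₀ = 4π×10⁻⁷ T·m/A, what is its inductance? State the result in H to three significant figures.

For a thin toroid, L = μ₀μᵣN²A/(2πR).
L = (4π×10⁻⁷)(2440)(2450)²(3.930×10^-5) / (2π×0.243 m) = 0.4737 H.

L ≈ 0.474 H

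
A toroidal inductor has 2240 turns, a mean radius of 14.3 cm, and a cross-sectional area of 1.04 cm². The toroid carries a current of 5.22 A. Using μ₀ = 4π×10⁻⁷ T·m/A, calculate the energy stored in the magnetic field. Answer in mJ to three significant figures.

U ≈ 9.94 mJ

L = μ₀N²A/(2πR) = (4π×10⁻⁷)(2240)²(1.040×10^-4)/(2π×0.143) = 7.298×10^-4 H.
U = ½LI² = ½(7.298×10^-4)(5.22)² = 9.943×10^-3 J.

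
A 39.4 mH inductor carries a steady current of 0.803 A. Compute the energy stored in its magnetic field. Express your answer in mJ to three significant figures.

U ≈ 12.7 mJ

Stored magnetic energy: U = ½LI².
U = ½(3.940×10^-2 H)(0.803 A)² = 1.270×10^-2 J.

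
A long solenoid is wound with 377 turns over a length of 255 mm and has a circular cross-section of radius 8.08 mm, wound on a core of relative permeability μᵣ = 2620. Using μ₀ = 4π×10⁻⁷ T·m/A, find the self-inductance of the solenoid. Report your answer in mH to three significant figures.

A = πr² = π(8.080×10^-3 m)² = 2.051×10^-4 m².
For a long solenoid, L = μ₀μᵣN²A/ℓ.
L = (4π×10⁻⁷)(2620)(377)²(2.051×10^-4)/(0.255 m) = 0.3764 H.

L ≈ 376 mH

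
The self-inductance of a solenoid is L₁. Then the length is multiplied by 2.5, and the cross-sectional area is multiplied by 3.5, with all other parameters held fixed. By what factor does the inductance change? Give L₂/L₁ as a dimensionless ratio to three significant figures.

For a solenoid, L ∝ μᵣN²A/ℓ.
L₂/L₁ = (2.5)^-1 × (3.5) = 1.40.

L₂/L₁ = 1.40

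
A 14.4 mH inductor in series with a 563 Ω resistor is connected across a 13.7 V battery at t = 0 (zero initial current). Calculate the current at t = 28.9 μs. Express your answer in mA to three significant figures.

I ≈ 16.5 mA

τ = L/R = 1.440×10^-2/563 = 2.558×10^-5 s; final current I_∞ = ε/R = 13.7/563 = 2.433×10^-2 A.
I(t) = I_∞(1 − e^(−t/τ)) with t/τ = 1.130.
I = (2.433×10^-2)(1 − e^(−1.130)) = 1.647×10^-2 A.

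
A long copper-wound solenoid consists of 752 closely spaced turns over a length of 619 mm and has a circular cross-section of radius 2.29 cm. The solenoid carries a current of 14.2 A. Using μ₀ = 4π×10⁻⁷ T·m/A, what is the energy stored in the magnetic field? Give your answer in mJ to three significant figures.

U ≈ 191 mJ

A = πr² = π(2.290×10^-2 m)² = 1.647×10^-3 m².
L = μ₀N²A/ℓ = (4π×10⁻⁷)(752)²(1.647×10^-3)/(0.619) = 1.891×10^-3 H.
U = ½LI² = ½(1.891×10^-3)(14.2)² = 0.1907 J.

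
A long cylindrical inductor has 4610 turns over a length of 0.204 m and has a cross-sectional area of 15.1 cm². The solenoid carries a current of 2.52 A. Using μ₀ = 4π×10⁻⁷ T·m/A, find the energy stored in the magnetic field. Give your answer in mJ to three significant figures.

A = 15.1 cm² = 1.510×10^-3 m².
L = μ₀N²A/ℓ = (4π×10⁻⁷)(4610)²(1.510×10^-3)/(0.204) = 0.1977 H.
U = ½LI² = ½(0.1977)(2.52)² = 0.6277 J.

U ≈ 628 mJ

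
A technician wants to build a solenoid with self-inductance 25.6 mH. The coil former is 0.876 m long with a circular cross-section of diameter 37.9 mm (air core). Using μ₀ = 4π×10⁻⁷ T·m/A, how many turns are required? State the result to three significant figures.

A = π(d/2)² = π(1.895×10^-2 m)² = 1.128×10^-3 m².
From L = μ₀N²A/ℓ, N = √(Lℓ / (μ₀A)).
N = √[(2.560×10^-2)(0.876) / ((4π×10⁻⁷)×1.128×10^-3)] = √(1.582×10^7) ≈ 3977.3.

N ≈ 3980 turns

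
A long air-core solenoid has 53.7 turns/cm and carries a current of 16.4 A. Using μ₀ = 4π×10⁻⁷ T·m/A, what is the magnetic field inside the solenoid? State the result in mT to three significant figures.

B ≈ 111 mT

Inside a long solenoid, B = μ₀nI.
B = (4π×10⁻⁷)(5.370×10^3 m⁻¹)(16.4 A) = 0.1107 T.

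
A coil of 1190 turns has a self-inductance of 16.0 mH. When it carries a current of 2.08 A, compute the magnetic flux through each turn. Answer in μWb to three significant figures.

From L = NΦ_B/I, the flux per turn is Φ_B = LI/N.
Φ_B = (1.600×10^-2 H)(2.08 A)/1190 = 2.797×10^-5 Wb.

Φ_B ≈ 28.0 μWb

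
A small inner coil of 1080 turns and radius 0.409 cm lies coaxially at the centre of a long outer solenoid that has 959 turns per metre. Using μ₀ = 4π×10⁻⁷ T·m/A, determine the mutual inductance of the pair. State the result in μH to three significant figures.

The outer solenoid produces a uniform field B₁ = μ₀n₁I₁ across the inner coil,
so the flux linkage is N₂Φ = N₂B₁A₂ = μ₀n₁N₂A₂·I₁, giving M = μ₀n₁N₂A₂.
A₂ = πr² = π(4.090×10^-3 m)² = 5.255×10^-5 m².
M = (4π×10⁻⁷)(959)(1080)(5.255×10^-5) = 6.840×10^-5 H.

M ≈ 68.4 μH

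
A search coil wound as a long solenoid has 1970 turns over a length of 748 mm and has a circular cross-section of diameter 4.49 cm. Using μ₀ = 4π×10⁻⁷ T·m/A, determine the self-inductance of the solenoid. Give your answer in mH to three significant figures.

A = π(d/2)² = π(2.245×10^-2 m)² = 1.583×10^-3 m².
For a long solenoid, L = μ₀N²A/ℓ.
L = (4π×10⁻⁷)(1970)²(1.583×10^-3)/(0.748 m) = 1.032×10^-2 H.

L ≈ 10.3 mH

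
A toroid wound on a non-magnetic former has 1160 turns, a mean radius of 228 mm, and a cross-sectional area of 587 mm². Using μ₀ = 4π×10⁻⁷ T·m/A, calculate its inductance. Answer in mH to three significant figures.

L ≈ 0.693 mH

For a thin toroid, L = μ₀N²A/(2πR).
L = (4π×10⁻⁷)(1160)²(5.870×10^-4) / (2π×0.228 m) = 6.929×10^-4 H.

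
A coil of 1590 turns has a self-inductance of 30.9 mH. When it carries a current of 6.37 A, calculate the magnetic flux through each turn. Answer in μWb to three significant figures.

From L = NΦ_B/I, the flux per turn is Φ_B = LI/N.
Φ_B = (3.090×10^-2 H)(6.37 A)/1590 = 1.238×10^-4 Wb.

Φ_B ≈ 124 μWb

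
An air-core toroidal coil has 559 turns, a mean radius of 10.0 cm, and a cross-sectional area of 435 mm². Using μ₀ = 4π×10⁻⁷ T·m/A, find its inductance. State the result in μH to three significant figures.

For a thin toroid, L = μ₀N²A/(2πR).
L = (4π×10⁻⁷)(559)²(4.350×10^-4) / (2π×0.1 m) = 2.719×10^-4 H.

L ≈ 272 μH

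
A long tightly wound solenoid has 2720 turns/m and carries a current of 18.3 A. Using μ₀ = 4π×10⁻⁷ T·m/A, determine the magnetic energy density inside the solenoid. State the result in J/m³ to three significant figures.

u ≈ 1560 J/m³

B = μ₀nI = (4π×10⁻⁷)(2.720×10^3)(18.3) = 6.255×10^-2 T.
u = B²/(2μ₀) = (6.255×10^-2)²/(2×4π×10⁻⁷) = 1.557×10^3 J/m³.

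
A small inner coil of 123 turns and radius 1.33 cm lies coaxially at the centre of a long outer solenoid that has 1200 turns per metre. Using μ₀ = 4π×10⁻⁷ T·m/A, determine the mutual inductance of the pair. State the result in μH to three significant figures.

M ≈ 103 μH

The outer solenoid produces a uniform field B₁ = μ₀n₁I₁ across the inner coil,
so the flux linkage is N₂Φ = N₂B₁A₂ = μ₀n₁N₂A₂·I₁, giving M = μ₀n₁N₂A₂.
A₂ = πr² = π(1.330×10^-2 m)² = 5.557×10^-4 m².
M = (4π×10⁻⁷)(1200)(123)(5.557×10^-4) = 1.031×10^-4 H.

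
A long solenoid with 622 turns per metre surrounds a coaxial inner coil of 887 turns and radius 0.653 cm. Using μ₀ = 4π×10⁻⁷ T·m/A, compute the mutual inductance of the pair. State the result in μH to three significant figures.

M ≈ 92.9 μH

The outer solenoid produces a uniform field B₁ = μ₀n₁I₁ across the inner coil,
so the flux linkage is N₂Φ = N₂B₁A₂ = μ₀n₁N₂A₂·I₁, giving M = μ₀n₁N₂A₂.
A₂ = πr² = π(6.530×10^-3 m)² = 1.340×10^-4 m².
M = (4π×10⁻⁷)(622)(887)(1.340×10^-4) = 9.288×10^-5 H.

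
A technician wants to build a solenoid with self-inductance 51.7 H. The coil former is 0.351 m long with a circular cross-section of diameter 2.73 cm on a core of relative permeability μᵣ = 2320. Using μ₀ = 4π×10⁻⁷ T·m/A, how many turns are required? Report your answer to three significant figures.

N ≈ 3260 turns

A = π(d/2)² = π(1.365×10^-2 m)² = 5.853×10^-4 m².
From L = μ₀μᵣN²A/ℓ, N = √(Lℓ / (μ₀μᵣA)).
N = √[(51.7)(0.351) / ((4π×10⁻⁷)(2320)×5.853×10^-4)] = √(1.063×10^7) ≈ 3260.9.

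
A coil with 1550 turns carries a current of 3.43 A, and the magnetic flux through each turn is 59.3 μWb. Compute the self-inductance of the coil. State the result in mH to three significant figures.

Self-inductance is defined by L = NΦ_B/I (flux linkage over current).
L = (1550)(5.930×10^-5 Wb)/(3.43 A) = 2.680×10^-2 H.

L ≈ 26.8 mH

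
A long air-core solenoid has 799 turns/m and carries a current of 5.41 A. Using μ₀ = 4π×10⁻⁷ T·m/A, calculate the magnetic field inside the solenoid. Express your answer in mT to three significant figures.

B ≈ 5.43 mT

Inside a long solenoid, B = μ₀nI.
B = (4π×10⁻⁷)(799 m⁻¹)(5.41 A) = 5.432×10^-3 T.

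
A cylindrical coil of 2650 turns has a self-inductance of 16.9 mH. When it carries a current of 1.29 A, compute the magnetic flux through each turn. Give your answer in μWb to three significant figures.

From L = NΦ_B/I, the flux per turn is Φ_B = LI/N.
Φ_B = (1.690×10^-2 H)(1.29 A)/2650 = 8.227×10^-6 Wb.

Φ_B ≈ 8.23 μWb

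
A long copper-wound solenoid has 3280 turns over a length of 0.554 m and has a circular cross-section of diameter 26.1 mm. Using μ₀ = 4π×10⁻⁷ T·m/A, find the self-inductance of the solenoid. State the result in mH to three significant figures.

A = π(d/2)² = π(1.305×10^-2 m)² = 5.350×10^-4 m².
For a long solenoid, L = μ₀N²A/ℓ.
L = (4π×10⁻⁷)(3280)²(5.350×10^-4)/(0.554 m) = 1.306×10^-2 H.

L ≈ 13.1 mH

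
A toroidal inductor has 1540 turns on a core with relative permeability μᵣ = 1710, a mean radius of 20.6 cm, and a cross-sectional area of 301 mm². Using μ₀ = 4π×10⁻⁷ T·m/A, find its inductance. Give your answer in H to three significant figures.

L ≈ 1.19 H

For a thin toroid, L = μ₀μᵣN²A/(2πR).
L = (4π×10⁻⁷)(1710)(1540)²(3.010×10^-4) / (2π×0.206 m) = 1.185 H.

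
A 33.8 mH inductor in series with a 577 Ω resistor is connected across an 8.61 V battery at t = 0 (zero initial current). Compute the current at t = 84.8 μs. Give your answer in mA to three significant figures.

τ = L/R = 3.380×10^-2/577 = 5.858×10^-5 s; final current I_∞ = ε/R = 8.61/577 = 1.492×10^-2 A.
I(t) = I_∞(1 − e^(−t/τ)) with t/τ = 1.448.
I = (1.492×10^-2)(1 − e^(−1.448)) = 1.141×10^-2 A.

I ≈ 11.4 mA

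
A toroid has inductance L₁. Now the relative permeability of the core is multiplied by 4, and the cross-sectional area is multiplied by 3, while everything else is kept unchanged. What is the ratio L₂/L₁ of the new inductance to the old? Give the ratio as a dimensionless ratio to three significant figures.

For a toroid, L ∝ μᵣN²A/R.
L₂/L₁ = (4) × (3) = 12.0.

L₂/L₁ = 12.0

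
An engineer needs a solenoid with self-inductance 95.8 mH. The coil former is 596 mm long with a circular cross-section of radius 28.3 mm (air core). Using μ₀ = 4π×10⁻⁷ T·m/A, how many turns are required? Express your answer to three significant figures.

N ≈ 4250 turns

A = πr² = π(2.830×10^-2 m)² = 2.516×10^-3 m².
From L = μ₀N²A/ℓ, N = √(Lℓ / (μ₀A)).
N = √[(9.580×10^-2)(0.596) / ((4π×10⁻⁷)×2.516×10^-3)] = √(1.806×10^7) ≈ 4249.5.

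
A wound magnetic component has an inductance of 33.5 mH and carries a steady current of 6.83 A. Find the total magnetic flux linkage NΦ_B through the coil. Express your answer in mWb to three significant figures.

NΦ_B ≈ 229 mWb

From L = NΦ_B/I, the flux linkage is NΦ_B = LI.
NΦ_B = (3.350×10^-2 H)(6.83 A) = 0.2288 Wb.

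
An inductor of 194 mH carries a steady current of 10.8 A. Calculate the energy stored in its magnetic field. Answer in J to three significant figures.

U ≈ 11.3 J

Stored magnetic energy: U = ½LI².
U = ½(0.194 H)(10.8 A)² = 11.31 J.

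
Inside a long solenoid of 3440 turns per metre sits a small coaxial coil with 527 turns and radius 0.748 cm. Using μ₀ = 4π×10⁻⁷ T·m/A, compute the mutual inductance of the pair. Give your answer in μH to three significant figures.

The outer solenoid produces a uniform field B₁ = μ₀n₁I₁ across the inner coil,
so the flux linkage is N₂Φ = N₂B₁A₂ = μ₀n₁N₂A₂·I₁, giving M = μ₀n₁N₂A₂.
A₂ = πr² = π(7.480×10^-3 m)² = 1.758×10^-4 m².
M = (4π×10⁻⁷)(3440)(527)(1.758×10^-4) = 4.004×10^-4 H.

M ≈ 400 μH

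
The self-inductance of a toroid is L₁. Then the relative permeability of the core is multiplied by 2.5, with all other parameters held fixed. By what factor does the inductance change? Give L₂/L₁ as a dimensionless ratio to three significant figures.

L₂/L₁ = 2.50

For a toroid, L ∝ μᵣN²A/R.
L₂/L₁ = (2.5) = 2.50.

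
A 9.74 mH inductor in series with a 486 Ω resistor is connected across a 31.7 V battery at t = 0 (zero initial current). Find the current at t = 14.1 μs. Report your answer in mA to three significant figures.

τ = L/R = 9.740×10^-3/486 = 2.004×10^-5 s; final current I_∞ = ε/R = 31.7/486 = 6.523×10^-2 A.
I(t) = I_∞(1 − e^(−t/τ)) with t/τ = 0.704.
I = (6.523×10^-2)(1 − e^(−0.704)) = 3.295×10^-2 A.

I ≈ 33.0 mA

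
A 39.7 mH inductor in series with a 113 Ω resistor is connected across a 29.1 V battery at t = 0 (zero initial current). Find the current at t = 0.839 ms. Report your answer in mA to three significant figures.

τ = L/R = 3.970×10^-2/113 = 3.513×10^-4 s; final current I_∞ = ε/R = 29.1/113 = 0.2575 A.
I(t) = I_∞(1 − e^(−t/τ)) with t/τ = 2.388.
I = (0.2575)(1 − e^(−2.388)) = 0.2339 A.

I ≈ 234 mA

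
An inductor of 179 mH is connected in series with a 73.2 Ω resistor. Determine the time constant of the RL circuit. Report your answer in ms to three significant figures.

τ ≈ 2.45 ms

τ = L/R = (0.179 H)/(73.2 Ω) = 2.445×10^-3 s.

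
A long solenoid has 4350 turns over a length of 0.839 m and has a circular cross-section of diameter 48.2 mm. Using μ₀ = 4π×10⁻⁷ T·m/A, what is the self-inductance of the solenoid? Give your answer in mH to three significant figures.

L ≈ 51.7 mH

A = π(d/2)² = π(2.410×10^-2 m)² = 1.8247×10^-3 m².
For a long solenoid, L = μ₀N²A/ℓ.
L = (4π×10⁻⁷)(4350)²(1.8247×10^-3)/(0.839 m) = 5.171×10^-2 H.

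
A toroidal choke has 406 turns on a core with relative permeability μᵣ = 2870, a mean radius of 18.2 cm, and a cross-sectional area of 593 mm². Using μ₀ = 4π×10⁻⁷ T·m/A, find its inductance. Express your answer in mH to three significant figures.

L ≈ 308 mH

For a thin toroid, L = μ₀μᵣN²A/(2πR).
L = (4π×10⁻⁷)(2870)(406)²(5.930×10^-4) / (2π×0.182 m) = 0.3083 H.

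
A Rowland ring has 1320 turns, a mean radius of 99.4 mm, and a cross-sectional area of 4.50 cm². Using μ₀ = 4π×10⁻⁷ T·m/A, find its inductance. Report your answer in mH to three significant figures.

For a thin toroid, L = μ₀N²A/(2πR).
L = (4π×10⁻⁷)(1320)²(4.500×10^-4) / (2π×9.940×10^-2 m) = 1.578×10^-3 H.

L ≈ 1.58 mH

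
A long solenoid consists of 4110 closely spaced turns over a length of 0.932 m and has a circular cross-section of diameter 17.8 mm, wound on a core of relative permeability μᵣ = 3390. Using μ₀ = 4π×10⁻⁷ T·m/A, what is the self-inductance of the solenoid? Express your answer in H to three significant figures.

A = π(d/2)² = π(8.900×10^-3 m)² = 2.488×10^-4 m².
For a long solenoid, L = μ₀μᵣN²A/ℓ.
L = (4π×10⁻⁷)(3390)(4110)²(2.488×10^-4)/(0.932 m) = 19.21 H.

L ≈ 19.2 H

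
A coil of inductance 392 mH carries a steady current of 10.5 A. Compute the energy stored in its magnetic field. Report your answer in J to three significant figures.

Stored magnetic energy: U = ½LI².
U = ½(0.392 H)(10.5 A)² = 21.61 J.

U ≈ 21.6 J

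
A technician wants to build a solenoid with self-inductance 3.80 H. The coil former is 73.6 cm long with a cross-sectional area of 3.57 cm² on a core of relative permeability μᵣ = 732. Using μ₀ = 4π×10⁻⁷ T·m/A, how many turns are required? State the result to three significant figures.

N ≈ 2920 turns

A = 3.57 cm² = 3.570×10^-4 m².
From L = μ₀μᵣN²A/ℓ, N = √(Lℓ / (μ₀μᵣA)).
N = √[(3.8)(0.736) / ((4π×10⁻⁷)(732)×3.570×10^-4)] = √(8.517×10^6) ≈ 2918.3.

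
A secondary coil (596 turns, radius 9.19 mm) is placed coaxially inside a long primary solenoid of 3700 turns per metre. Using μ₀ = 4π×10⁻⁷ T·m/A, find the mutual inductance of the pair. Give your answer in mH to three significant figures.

M ≈ 0.735 mH

The outer solenoid produces a uniform field B₁ = μ₀n₁I₁ across the inner coil,
so the flux linkage is N₂Φ = N₂B₁A₂ = μ₀n₁N₂A₂·I₁, giving M = μ₀n₁N₂A₂.
A₂ = πr² = π(9.190×10^-3 m)² = 2.653×10^-4 m².
M = (4π×10⁻⁷)(3700)(596)(2.653×10^-4) = 7.353×10^-4 H.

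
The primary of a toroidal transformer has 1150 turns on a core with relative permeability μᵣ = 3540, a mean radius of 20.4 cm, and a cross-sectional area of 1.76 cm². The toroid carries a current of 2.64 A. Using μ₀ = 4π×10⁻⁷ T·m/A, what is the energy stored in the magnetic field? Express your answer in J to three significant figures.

U ≈ 2.82 J

L = μ₀μᵣN²A/(2πR) = (4π×10⁻⁷)(3540)(1150)²(1.760×10^-4)/(2π×0.204) = 0.8078 H.
U = ½LI² = ½(0.8078)(2.64)² = 2.815 J.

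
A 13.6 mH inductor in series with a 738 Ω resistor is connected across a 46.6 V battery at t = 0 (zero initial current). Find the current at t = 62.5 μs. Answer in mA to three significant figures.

I ≈ 61.0 mA

τ = L/R = 1.360×10^-2/738 = 1.843×10^-5 s; final current I_∞ = ε/R = 46.6/738 = 6.314×10^-2 A.
I(t) = I_∞(1 − e^(−t/τ)) with t/τ = 3.392.
I = (6.314×10^-2)(1 − e^(−3.392)) = 6.102×10^-2 A.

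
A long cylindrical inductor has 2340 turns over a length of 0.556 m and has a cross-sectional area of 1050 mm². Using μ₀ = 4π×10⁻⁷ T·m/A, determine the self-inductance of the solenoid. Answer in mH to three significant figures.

A = 1050 mm² = 1.050×10^-3 m².
For a long solenoid, L = μ₀N²A/ℓ.
L = (4π×10⁻⁷)(2340)²(1.050×10^-3)/(0.556 m) = 1.299×10^-2 H.

L ≈ 13.0 mH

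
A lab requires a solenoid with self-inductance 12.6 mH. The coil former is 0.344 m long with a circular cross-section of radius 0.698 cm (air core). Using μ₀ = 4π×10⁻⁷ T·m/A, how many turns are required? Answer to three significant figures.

N ≈ 4750 turns

A = πr² = π(6.980×10^-3 m)² = 1.531×10^-4 m².
From L = μ₀N²A/ℓ, N = √(Lℓ / (μ₀A)).
N = √[(1.260×10^-2)(0.344) / ((4π×10⁻⁷)×1.531×10^-4)] = √(2.254×10^7) ≈ 4747.1.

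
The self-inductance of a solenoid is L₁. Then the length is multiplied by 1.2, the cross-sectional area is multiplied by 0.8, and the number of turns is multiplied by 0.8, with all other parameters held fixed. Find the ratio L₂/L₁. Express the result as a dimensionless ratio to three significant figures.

L₂/L₁ = 0.427

For a solenoid, L ∝ μᵣN²A/ℓ.
L₂/L₁ = (1.2)^-1 × (0.8) × (0.8)^2 = 0.427.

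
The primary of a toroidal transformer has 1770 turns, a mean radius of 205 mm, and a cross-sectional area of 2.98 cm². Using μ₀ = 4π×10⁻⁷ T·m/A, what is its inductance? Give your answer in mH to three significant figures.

For a thin toroid, L = μ₀N²A/(2πR).
L = (4π×10⁻⁷)(1770)²(2.980×10^-4) / (2π×0.205 m) = 9.108×10^-4 H.

L ≈ 0.911 mH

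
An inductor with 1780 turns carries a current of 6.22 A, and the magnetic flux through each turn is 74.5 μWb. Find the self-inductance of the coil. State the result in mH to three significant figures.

Self-inductance is defined by L = NΦ_B/I (flux linkage over current).
L = (1780)(7.450×10^-5 Wb)/(6.22 A) = 2.132×10^-2 H.

L ≈ 21.3 mH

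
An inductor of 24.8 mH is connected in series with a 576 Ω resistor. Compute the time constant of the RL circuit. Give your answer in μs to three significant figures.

τ = L/R = (2.480×10^-2 H)/(576 Ω) = 4.306×10^-5 s.

τ ≈ 43.1 μs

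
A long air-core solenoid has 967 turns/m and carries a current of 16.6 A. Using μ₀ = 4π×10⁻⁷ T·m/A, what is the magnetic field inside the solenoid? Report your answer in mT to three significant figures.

B ≈ 20.2 mT

Inside a long solenoid, B = μ₀nI.
B = (4π×10⁻⁷)(967 m⁻¹)(16.6 A) = 2.017×10^-2 T.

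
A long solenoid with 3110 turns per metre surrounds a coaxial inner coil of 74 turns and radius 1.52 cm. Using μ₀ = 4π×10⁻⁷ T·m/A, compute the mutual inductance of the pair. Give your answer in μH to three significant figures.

The outer solenoid produces a uniform field B₁ = μ₀n₁I₁ across the inner coil,
so the flux linkage is N₂Φ = N₂B₁A₂ = μ₀n₁N₂A₂·I₁, giving M = μ₀n₁N₂A₂.
A₂ = πr² = π(1.520×10^-2 m)² = 7.258×10^-4 m².
M = (4π×10⁻⁷)(3110)(74)(7.258×10^-4) = 2.099×10^-4 H.

M ≈ 210 μH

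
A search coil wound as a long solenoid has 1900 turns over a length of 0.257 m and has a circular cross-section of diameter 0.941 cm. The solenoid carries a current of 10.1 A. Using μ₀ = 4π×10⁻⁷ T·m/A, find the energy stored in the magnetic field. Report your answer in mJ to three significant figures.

U ≈ 62.6 mJ

A = π(d/2)² = π(4.705×10^-3 m)² = 6.9546×10^-5 m².
L = μ₀N²A/ℓ = (4π×10⁻⁷)(1900)²(6.9546×10^-5)/(0.257) = 1.228×10^-3 H.
U = ½LI² = ½(1.228×10^-3)(10.1)² = 6.261×10^-2 J.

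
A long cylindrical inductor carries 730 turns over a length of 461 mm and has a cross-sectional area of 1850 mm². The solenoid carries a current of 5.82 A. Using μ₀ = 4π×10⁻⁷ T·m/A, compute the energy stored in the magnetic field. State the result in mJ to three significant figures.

A = 1850 mm² = 1.850×10^-3 m².
L = μ₀N²A/ℓ = (4π×10⁻⁷)(730)²(1.850×10^-3)/(0.461) = 2.687×10^-3 H.
U = ½LI² = ½(2.687×10^-3)(5.82)² = 4.551×10^-2 J.

U ≈ 45.5 mJ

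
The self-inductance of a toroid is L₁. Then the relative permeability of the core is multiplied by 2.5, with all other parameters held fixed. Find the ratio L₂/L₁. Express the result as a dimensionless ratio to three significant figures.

For a toroid, L ∝ μᵣN²A/R.
L₂/L₁ = (2.5) = 2.50.

L₂/L₁ = 2.50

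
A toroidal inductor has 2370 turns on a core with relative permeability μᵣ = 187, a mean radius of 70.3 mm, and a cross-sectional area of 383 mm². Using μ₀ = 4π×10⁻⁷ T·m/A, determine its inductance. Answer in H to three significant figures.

For a thin toroid, L = μ₀μᵣN²A/(2πR).
L = (4π×10⁻⁷)(187)(2370)²(3.830×10^-4) / (2π×7.030×10^-2 m) = 1.144 H.

L ≈ 1.14 H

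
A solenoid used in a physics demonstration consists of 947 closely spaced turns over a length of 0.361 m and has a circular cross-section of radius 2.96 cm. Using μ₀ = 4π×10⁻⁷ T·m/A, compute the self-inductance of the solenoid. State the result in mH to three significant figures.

A = πr² = π(2.960×10^-2 m)² = 2.753×10^-3 m².
For a long solenoid, L = μ₀N²A/ℓ.
L = (4π×10⁻⁷)(947)²(2.753×10^-3)/(0.361 m) = 8.593×10^-3 H.

L ≈ 8.59 mH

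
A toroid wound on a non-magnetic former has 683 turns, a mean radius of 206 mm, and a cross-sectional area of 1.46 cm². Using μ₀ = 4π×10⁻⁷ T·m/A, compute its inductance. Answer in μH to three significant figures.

L ≈ 66.1 μH

For a thin toroid, L = μ₀N²A/(2πR).
L = (4π×10⁻⁷)(683)²(1.460×10^-4) / (2π×0.206 m) = 6.612×10^-5 H.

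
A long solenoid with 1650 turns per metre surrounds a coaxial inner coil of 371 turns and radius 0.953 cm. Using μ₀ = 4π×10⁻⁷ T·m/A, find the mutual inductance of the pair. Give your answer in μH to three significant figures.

The outer solenoid produces a uniform field B₁ = μ₀n₁I₁ across the inner coil,
so the flux linkage is N₂Φ = N₂B₁A₂ = μ₀n₁N₂A₂·I₁, giving M = μ₀n₁N₂A₂.
A₂ = πr² = π(9.530×10^-3 m)² = 2.853×10^-4 m².
M = (4π×10⁻⁷)(1650)(371)(2.853×10^-4) = 2.1948×10^-4 H.

M ≈ 219 μH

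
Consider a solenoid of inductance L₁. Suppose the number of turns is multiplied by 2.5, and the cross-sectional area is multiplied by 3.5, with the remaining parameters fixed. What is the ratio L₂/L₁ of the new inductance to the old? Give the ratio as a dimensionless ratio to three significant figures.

L₂/L₁ = 21.9

For a solenoid, L ∝ μᵣN²A/ℓ.
L₂/L₁ = (2.5)^2 × (3.5) = 21.9.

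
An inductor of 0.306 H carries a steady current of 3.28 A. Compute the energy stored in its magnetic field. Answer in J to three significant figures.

Stored magnetic energy: U = ½LI².
U = ½(0.306 H)(3.28 A)² = 1.646 J.

U ≈ 1.65 J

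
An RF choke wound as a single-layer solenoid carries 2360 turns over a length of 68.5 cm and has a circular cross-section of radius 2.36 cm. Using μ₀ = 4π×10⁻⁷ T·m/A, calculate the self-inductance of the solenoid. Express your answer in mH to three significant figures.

L ≈ 17.9 mH

A = πr² = π(2.360×10^-2 m)² = 1.750×10^-3 m².
For a long solenoid, L = μ₀N²A/ℓ.
L = (4π×10⁻⁷)(2360)²(1.750×10^-3)/(0.685 m) = 1.788×10^-2 H.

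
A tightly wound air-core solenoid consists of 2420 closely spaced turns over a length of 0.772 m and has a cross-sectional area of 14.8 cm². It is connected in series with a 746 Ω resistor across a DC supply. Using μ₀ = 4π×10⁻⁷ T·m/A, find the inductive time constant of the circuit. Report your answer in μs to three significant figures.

A = 14.8 cm² = 1.480×10^-3 m².
L = μ₀N²A/ℓ = (4π×10⁻⁷)(2420)²(1.480×10^-3)/(0.772) = 1.411×10^-2 H.
τ = L/R = (1.411×10^-2)/(746) = 1.891×10^-5 s.

τ ≈ 18.9 μs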